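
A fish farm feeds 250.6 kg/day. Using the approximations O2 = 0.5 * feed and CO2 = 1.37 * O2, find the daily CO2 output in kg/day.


O2 = 250.6 * 0.5 = 125.3
CO2 = 125.3 * 1.37 = 171.661

171.661 kg/day


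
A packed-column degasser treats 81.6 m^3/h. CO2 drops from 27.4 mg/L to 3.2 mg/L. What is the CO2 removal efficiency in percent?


CO2_out / CO2_in = 3.2 / 27.4 = 0.11678832
Fraction remaining = 0.11678832
efficiency = (1 - 0.11678832) * 100 = 88.3212 %

88.3212 %


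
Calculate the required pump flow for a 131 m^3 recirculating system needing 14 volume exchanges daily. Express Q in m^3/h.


Daily recirculation volume = 131 m^3 * 14 = 1834 m^3/day
Flow rate Q = daily volume / 24 h = 1834 / 24 = 76.4167 m^3/h

76.4167 m^3/h


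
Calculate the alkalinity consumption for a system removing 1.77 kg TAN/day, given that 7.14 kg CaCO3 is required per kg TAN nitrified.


Alkalinity factor: 7.14 kg CaCO3 consumed per kg TAN nitrified
alk = 1.77 kg TAN * 7.14 = 12.6378 kg CaCO3/day

12.6378 kg CaCO3/day


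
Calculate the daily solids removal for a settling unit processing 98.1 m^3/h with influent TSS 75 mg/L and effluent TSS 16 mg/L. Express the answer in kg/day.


Concentration drop: TSS_in - TSS_out = 75 - 16 = 59 mg/L
Hourly solids removed = Q * dTSS = 98.1 m^3/h * 59 mg/L = 5787.9 g/h  (m^3/h * mg/L = g/h)
Daily solids removed = 5787.9 * 24 = 138909.6 g/day
Convert g to kg: 138909.6 / 1000 = 138.9096 kg/day

138.9096 kg/day


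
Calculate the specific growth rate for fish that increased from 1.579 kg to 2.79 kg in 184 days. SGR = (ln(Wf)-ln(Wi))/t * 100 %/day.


ln(W_f) = ln(2.79) = 1.0260416
ln(W_i) = ln(1.579) = 0.45679174
ln(W_f) - ln(W_i) = 1.0260416 - 0.45679174 = 0.56924986
SGR = 0.56924986 / 184 * 100 = 0.309375 %/day

0.309375 %/day


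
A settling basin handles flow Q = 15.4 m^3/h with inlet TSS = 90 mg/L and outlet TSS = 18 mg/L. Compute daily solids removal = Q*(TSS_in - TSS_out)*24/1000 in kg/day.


Concentration drop: TSS_in - TSS_out = 90 - 18 = 72 mg/L
Hourly solids removed = Q * dTSS = 15.4 m^3/h * 72 mg/L = 1108.8 g/h  (m^3/h * mg/L = g/h)
Daily solids removed = 1108.8 * 24 = 26611.2 g/day
Convert g to kg: 26611.2 / 1000 = 26.6112 kg/day

26.6112 kg/day


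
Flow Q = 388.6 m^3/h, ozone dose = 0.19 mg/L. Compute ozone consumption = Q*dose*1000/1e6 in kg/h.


O3 demand (mg/h) = Q * dose * 1000 = 388.6 * 0.19 * 1000 = 73834 mg/h
Convert mg to kg: 73834 / 1e6 = 0.073834 kg/h

0.073834 kg/h


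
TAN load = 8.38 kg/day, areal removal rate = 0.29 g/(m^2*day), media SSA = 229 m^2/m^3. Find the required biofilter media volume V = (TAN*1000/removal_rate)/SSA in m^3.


A = 8.38*1000 / 0.29 = 28896.552 m^2
V = 28896.552 / 229 = 126.186

126.186 m^3


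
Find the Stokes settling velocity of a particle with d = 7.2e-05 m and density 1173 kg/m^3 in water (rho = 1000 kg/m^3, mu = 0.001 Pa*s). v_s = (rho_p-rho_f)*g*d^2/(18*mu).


Density difference: rho_p - rho_f = 1173 - 1000 = 173 kg/m^3
d^2 = (7.2e-05)^2 = 5.184e-09 m^2
Numerator = (rho_p - rho_f) * g * d^2 = 173 * 9.81 * 5.184e-09 = 8.7979219e-06
Denominator = 18 * mu = 18 * 0.001 = 0.018
v_s = 8.7979219e-06 / 0.018 = 4.88773e-04 m/s
Check: Re = rho_f * v_s * d / mu = 1000 * 4.88773e-04 * 7.2e-05 / 0.001 = 0.0352 < 1, so Stokes' law applies.

4.88773e-04 m/s


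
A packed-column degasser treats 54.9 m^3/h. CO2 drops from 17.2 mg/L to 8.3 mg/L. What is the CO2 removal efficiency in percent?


CO2_out / CO2_in = 8.3 / 17.2 = 0.48255814
Fraction remaining = 0.48255814
efficiency = (1 - 0.48255814) * 100 = 51.7442 %

51.7442 %


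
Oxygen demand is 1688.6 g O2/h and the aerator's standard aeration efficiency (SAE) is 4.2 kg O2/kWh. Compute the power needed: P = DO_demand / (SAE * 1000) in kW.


SAE in g O2/kWh = 4.2 * 1000 = 4200 g/kWh
P = DO_demand / SAE_g = 1688.6 / 4200 = 0.402048 kW

0.402048 kW


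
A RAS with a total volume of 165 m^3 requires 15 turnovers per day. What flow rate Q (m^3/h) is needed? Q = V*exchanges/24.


Daily recirculation volume = 165 m^3 * 15 = 2475 m^3/day
Flow rate Q = daily volume / 24 h = 2475 / 24 = 103.125 m^3/h

103.125 m^3/h


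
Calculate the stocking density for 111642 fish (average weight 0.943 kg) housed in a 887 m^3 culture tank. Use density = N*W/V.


Total biomass = 111642 fish * 0.943 kg = 105278.406 kg
Density = total biomass / volume = 105278.406 / 887 = 118.69 kg/m^3

118.69 kg/m^3


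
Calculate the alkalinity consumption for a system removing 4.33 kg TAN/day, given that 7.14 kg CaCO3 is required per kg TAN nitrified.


Alkalinity factor: 7.14 kg CaCO3 consumed per kg TAN nitrified
alk = 4.33 kg TAN * 7.14 = 30.9162 kg CaCO3/day

30.9162 kg CaCO3/day


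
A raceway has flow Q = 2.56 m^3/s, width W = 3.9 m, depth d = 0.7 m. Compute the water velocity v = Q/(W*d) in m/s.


Cross-sectional area = W * d = 3.9 * 0.7 = 2.73 m^2
Velocity = Q / A = 2.56 / 2.73 = 0.937729 m/s

0.937729 m/s


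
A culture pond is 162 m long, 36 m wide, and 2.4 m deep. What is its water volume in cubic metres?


Base area = L * W = 162 * 36 = 5832 m^2
Volume = area * depth = 5832 * 2.4 = 13996.8 m^3

13996.8 m^3


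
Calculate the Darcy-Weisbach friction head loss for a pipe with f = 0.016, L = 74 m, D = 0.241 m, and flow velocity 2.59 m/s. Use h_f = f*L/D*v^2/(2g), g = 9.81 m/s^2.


v^2 = 2.59^2 = 6.7081 m^2/s^2
L/D = 74/0.241 = 307.05394
h_f = f*(L/D)*v^2/(2g) = 0.016 * 307.05394 * 6.7081 / 19.62 = 1.67971 m

1.67971 m


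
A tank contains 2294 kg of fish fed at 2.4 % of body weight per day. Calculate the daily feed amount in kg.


Feeding rate fraction = 2.4% / 100 = 0.024
Daily feed = 2294 kg * 0.024 = 55.056 kg/day

55.056 kg/day


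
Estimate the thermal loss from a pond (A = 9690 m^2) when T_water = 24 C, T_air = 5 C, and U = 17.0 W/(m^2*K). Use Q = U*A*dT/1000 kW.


Temperature difference dT = 24 - 5 = 19 K
Heat loss (W) = U * A * dT = 17.0 * 9690 * 19 = 3129870 W
Convert to kW: 3129870 / 1000 = 3129.87 kW

3129.87 kW


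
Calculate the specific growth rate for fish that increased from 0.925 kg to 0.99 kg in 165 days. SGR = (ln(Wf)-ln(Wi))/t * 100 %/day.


ln(W_f) = ln(0.99) = -0.010050336
ln(W_i) = ln(0.925) = -0.077961541
ln(W_f) - ln(W_i) = -0.010050336 - -0.077961541 = 0.067911205
SGR = 0.067911205 / 165 * 100 = 0.0411583 %/day

0.0411583 %/day


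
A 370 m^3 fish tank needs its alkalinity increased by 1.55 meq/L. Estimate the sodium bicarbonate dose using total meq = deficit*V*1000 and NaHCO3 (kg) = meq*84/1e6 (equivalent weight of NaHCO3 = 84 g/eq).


Tank volume in L = 370 m^3 * 1000 = 370000 L
Total meq required = 1.55 meq/L * 370000 L = 573500 meq
NaHCO3 mass = 573500 meq * 84 mg/meq / 1e6 = 48.174 kg

48.174 kg


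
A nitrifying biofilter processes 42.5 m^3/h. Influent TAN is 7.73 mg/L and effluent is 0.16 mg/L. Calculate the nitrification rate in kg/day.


Concentration drop: TAN_in - TAN_out = 7.73 - 0.16 = 7.57 mg/L
Hourly TAN removed = Q * dTAN = 42.5 m^3/h * 7.57 mg/L = 321.725 g/h  (m^3/h * mg/L = g/h)
Daily TAN removed = 321.725 * 24 = 7721.4 g/day
Convert to kg/day: 7721.4 / 1000 = 7.7214 kg/day

7.7214 kg/day


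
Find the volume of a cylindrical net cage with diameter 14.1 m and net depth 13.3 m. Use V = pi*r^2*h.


r = d/2 = 14.1/2 = 7.05 m
Base area = pi*r^2 = pi*7.05^2 = 156.14501 m^2
Volume = 156.14501 * 13.3 = 2076.73 m^3

2076.73 m^3


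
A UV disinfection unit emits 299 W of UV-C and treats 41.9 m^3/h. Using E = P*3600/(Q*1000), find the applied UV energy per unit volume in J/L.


Energy delivered per hour = 299 W * 3600 s = 1076400 J/h
Volume treated per hour = 41.9 m^3/h * 1000 = 41900 L/h
dose = 1076400 / 41900 = 25.6897 J/L

25.6897 J/L


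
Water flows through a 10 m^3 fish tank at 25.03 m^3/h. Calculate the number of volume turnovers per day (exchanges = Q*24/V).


Daily flow volume = 25.03 m^3/h * 24 h = 600.72 m^3/day
Exchanges = daily flow / tank volume = 600.72 / 10 = 60.072 exchanges/day

60.072 exchanges/day


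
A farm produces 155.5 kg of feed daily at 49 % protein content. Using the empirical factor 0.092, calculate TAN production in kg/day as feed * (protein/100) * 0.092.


Protein in feed = 155.5 * 49/100 = 76.195 kg/day
TAN = protein * 0.092 = 76.195 * 0.092 = 7.00994 kg/day

7.00994 kg/day


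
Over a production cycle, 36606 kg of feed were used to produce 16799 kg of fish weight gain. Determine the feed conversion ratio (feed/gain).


FCR = feed consumed / weight gained
FCR = 36606 kg / 16799 kg = 2.17906

2.17906


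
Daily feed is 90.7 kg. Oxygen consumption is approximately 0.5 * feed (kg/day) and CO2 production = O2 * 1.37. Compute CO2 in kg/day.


O2 = 90.7 * 0.5 = 45.35
CO2 = 45.35 * 1.37 = 62.1295

62.1295 kg/day


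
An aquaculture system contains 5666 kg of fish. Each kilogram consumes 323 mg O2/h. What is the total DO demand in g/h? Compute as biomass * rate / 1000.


Total O2 consumption (mg/h) = 5666 kg * 323 mg/(kg*h) = 1830118 mg/h
Convert to g/h: 1830118 / 1000 = 1830.118 g/h

1830.118 g/h


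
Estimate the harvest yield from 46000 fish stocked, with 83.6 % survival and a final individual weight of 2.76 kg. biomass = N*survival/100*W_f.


Survivors = 46000 * 83.6/100 = 38456 fish
Harvest biomass = survivors * W_f = 38456 * 2.76 = 106138.56 kg

106138.56 kg


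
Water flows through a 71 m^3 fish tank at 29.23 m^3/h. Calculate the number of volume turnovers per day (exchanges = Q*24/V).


Daily flow volume = 29.23 m^3/h * 24 h = 701.52 m^3/day
Exchanges = daily flow / tank volume = 701.52 / 71 = 9.88056 exchanges/day

9.88056 exchanges/day


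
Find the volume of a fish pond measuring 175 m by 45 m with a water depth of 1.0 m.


Base area = L * W = 175 * 45 = 7875 m^2
Volume = area * depth = 7875 * 1.0 = 7875 m^3

7875 m^3


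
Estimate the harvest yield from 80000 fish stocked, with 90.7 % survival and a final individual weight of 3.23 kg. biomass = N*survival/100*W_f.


Survivors = 80000 * 90.7/100 = 72560 fish
Harvest biomass = survivors * W_f = 72560 * 3.23 = 234368.8 kg

234368.8 kg


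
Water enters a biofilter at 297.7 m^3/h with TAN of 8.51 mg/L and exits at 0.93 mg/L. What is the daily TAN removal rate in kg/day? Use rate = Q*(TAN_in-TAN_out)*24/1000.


Concentration drop: TAN_in - TAN_out = 8.51 - 0.93 = 7.58 mg/L
Hourly TAN removed = Q * dTAN = 297.7 m^3/h * 7.58 mg/L = 2256.566 g/h  (m^3/h * mg/L = g/h)
Daily TAN removed = 2256.566 * 24 = 54157.584 g/day
Convert to kg/day: 54157.584 / 1000 = 54.157584 kg/day

54.157584 kg/day


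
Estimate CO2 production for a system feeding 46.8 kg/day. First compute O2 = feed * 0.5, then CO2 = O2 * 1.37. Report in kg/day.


O2 = 46.8 * 0.5 = 23.4
CO2 = 23.4 * 1.37 = 32.058

32.058 kg/day


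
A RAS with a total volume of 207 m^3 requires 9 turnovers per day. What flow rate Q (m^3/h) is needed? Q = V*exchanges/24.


Daily recirculation volume = 207 m^3 * 9 = 1863 m^3/day
Flow rate Q = daily volume / 24 h = 1863 / 24 = 77.625 m^3/h

77.625 m^3/h


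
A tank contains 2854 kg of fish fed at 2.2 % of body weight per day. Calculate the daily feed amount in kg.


Feeding rate fraction = 2.2% / 100 = 0.022
Daily feed = 2854 kg * 0.022 = 62.788 kg/day

62.788 kg/day


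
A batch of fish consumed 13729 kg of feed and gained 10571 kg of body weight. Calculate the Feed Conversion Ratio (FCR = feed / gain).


FCR = feed consumed / weight gained
FCR = 13729 kg / 10571 kg = 1.29874

1.29874


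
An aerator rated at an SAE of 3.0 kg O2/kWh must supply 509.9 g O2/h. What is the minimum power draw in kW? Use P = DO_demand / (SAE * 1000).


SAE in g O2/kWh = 3.0 * 1000 = 3000 g/kWh
P = DO_demand / SAE_g = 509.9 / 3000 = 0.169967 kW

0.169967 kW


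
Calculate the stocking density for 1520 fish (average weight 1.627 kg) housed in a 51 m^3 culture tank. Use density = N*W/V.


Total biomass = 1520 fish * 1.627 kg = 2473.04 kg
Density = total biomass / volume = 2473.04 / 51 = 48.491 kg/m^3

48.491 kg/m^3


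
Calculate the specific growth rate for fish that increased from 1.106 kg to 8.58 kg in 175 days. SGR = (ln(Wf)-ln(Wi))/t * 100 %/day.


ln(W_f) = ln(8.58) = 2.1494339
ln(W_i) = ln(1.106) = 0.1007499
ln(W_f) - ln(W_i) = 2.1494339 - 0.1007499 = 2.048684
SGR = 2.048684 / 175 * 100 = 1.17068 %/day

1.17068 %/day


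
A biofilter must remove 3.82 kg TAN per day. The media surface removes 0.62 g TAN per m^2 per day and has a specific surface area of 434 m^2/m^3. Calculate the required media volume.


A = 3.82*1000 / 0.62 = 6161.2903 m^2
V = 6161.2903 / 434 = 14.1965

14.1965 m^3


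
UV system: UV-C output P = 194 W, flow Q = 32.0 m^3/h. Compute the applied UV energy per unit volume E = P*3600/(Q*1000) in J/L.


Energy delivered per hour = 194 W * 3600 s = 698400 J/h
Volume treated per hour = 32.0 m^3/h * 1000 = 32000 L/h
dose = 698400 / 32000 = 21.825 J/L

21.825 J/L


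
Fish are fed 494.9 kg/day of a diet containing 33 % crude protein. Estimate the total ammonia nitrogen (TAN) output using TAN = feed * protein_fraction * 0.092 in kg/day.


Protein in feed = 494.9 * 33/100 = 163.317 kg/day
TAN = protein * 0.092 = 163.317 * 0.092 = 15.025164 kg/day

15.025164 kg/day


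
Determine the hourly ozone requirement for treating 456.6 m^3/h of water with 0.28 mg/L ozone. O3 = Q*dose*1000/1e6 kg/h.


O3 demand (mg/h) = Q * dose * 1000 = 456.6 * 0.28 * 1000 = 127848 mg/h
Convert mg to kg: 127848 / 1e6 = 0.127848 kg/h

0.127848 kg/h


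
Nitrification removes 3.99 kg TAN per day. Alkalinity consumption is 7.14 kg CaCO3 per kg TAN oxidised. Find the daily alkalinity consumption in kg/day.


Alkalinity factor: 7.14 kg CaCO3 consumed per kg TAN nitrified
alk = 3.99 kg TAN * 7.14 = 28.4886 kg CaCO3/day

28.4886 kg CaCO3/day


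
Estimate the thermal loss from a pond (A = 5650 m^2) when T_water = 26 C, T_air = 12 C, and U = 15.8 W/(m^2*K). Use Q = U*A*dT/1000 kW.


Temperature difference dT = 26 - 12 = 14 K
Heat loss (W) = U * A * dT = 15.8 * 5650 * 14 = 1249780 W
Convert to kW: 1249780 / 1000 = 1249.78 kW

1249.78 kW


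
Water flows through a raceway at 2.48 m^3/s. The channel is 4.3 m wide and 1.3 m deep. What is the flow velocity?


Cross-sectional area = W * d = 4.3 * 1.3 = 5.59 m^2
Velocity = Q / A = 2.48 / 5.59 = 0.443649 m/s

0.443649 m/s


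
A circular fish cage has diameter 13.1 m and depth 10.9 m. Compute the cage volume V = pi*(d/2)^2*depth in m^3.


r = d/2 = 13.1/2 = 6.55 m
Base area = pi*r^2 = pi*6.55^2 = 134.78218 m^2
Volume = 134.78218 * 10.9 = 1469.13 m^3

1469.13 m^3


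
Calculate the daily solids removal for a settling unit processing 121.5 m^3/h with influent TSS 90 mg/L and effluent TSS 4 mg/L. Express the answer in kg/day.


Concentration drop: TSS_in - TSS_out = 90 - 4 = 86 mg/L
Hourly solids removed = Q * dTSS = 121.5 m^3/h * 86 mg/L = 10449 g/h  (m^3/h * mg/L = g/h)
Daily solids removed = 10449 * 24 = 250776 g/day
Convert g to kg: 250776 / 1000 = 250.776 kg/day

250.776 kg/day


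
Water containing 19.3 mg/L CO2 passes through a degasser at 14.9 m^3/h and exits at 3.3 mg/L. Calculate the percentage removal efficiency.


CO2_out / CO2_in = 3.3 / 19.3 = 0.17098446
Fraction remaining = 0.17098446
efficiency = (1 - 0.17098446) * 100 = 82.9016 %

82.9016 %


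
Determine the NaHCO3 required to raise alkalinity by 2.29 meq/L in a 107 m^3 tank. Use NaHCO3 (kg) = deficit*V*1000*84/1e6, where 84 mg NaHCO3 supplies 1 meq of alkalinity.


Tank volume in L = 107 m^3 * 1000 = 107000 L
Total meq required = 2.29 meq/L * 107000 L = 245030 meq
NaHCO3 mass = 245030 meq * 84 mg/meq / 1e6 = 20.5825 kg

20.5825 kg


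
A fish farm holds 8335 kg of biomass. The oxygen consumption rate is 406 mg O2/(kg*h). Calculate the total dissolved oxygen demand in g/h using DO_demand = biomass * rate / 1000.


Total O2 consumption (mg/h) = 8335 kg * 406 mg/(kg*h) = 3384010 mg/h
Convert to g/h: 3384010 / 1000 = 3384.01 g/h

3384.01 g/h


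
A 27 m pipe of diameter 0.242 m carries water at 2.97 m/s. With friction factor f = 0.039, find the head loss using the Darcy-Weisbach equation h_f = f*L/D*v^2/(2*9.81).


v^2 = 2.97^2 = 8.8209 m^2/s^2
L/D = 27/0.242 = 111.57025
h_f = f*(L/D)*v^2/(2g) = 0.039 * 111.57025 * 8.8209 / 19.62 = 1.95626 m

1.95626 m


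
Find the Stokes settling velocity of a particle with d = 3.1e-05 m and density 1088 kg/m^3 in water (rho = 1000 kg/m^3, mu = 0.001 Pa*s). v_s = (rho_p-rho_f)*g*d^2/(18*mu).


Density difference: rho_p - rho_f = 1088 - 1000 = 88 kg/m^3
d^2 = (3.1e-05)^2 = 9.61e-10 m^2
Numerator = (rho_p - rho_f) * g * d^2 = 88 * 9.81 * 9.61e-10 = 8.2961208e-07
Denominator = 18 * mu = 18 * 0.001 = 0.018
v_s = 8.2961208e-07 / 0.018 = 4.60896e-05 m/s
Check: Re = rho_f * v_s * d / mu = 1000 * 4.60896e-05 * 3.1e-05 / 0.001 = 0.00143 < 1, so Stokes' law applies.

4.60896e-05 m/s


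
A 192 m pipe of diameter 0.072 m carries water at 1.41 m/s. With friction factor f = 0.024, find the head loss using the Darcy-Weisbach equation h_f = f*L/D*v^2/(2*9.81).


v^2 = 1.41^2 = 1.9881 m^2/s^2
L/D = 192/0.072 = 2666.6667
h_f = f*(L/D)*v^2/(2g) = 0.024 * 2666.6667 * 1.9881 / 19.62 = 6.48514 m

6.48514 m


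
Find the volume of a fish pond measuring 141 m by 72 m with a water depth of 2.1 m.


Base area = L * W = 141 * 72 = 10152 m^2
Volume = area * depth = 10152 * 2.1 = 21319.2 m^3

21319.2 m^3


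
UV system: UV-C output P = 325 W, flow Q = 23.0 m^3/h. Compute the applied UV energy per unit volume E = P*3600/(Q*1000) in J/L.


Energy delivered per hour = 325 W * 3600 s = 1170000 J/h
Volume treated per hour = 23.0 m^3/h * 1000 = 23000 L/h
dose = 1170000 / 23000 = 50.8696 J/L

50.8696 J/L


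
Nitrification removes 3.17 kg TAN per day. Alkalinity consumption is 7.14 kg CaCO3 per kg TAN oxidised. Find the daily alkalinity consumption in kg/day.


Alkalinity factor: 7.14 kg CaCO3 consumed per kg TAN nitrified
alk = 3.17 kg TAN * 7.14 = 22.6338 kg CaCO3/day

22.6338 kg CaCO3/day


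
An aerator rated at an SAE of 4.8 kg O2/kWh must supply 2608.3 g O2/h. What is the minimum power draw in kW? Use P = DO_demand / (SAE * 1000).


SAE in g O2/kWh = 4.8 * 1000 = 4800 g/kWh
P = DO_demand / SAE_g = 2608.3 / 4800 = 0.543396 kW

0.543396 kW


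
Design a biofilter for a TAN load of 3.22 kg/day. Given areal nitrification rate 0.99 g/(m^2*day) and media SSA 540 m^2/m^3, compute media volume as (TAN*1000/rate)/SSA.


A = 3.22*1000 / 0.99 = 3252.5253 m^2
V = 3252.5253 / 540 = 6.02319

6.02319 m^3


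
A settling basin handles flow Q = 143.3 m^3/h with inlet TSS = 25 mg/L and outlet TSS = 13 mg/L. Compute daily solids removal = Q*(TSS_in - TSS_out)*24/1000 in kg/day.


Concentration drop: TSS_in - TSS_out = 25 - 13 = 12 mg/L
Hourly solids removed = Q * dTSS = 143.3 m^3/h * 12 mg/L = 1719.6 g/h  (m^3/h * mg/L = g/h)
Daily solids removed = 1719.6 * 24 = 41270.4 g/day
Convert g to kg: 41270.4 / 1000 = 41.2704 kg/day

41.2704 kg/day


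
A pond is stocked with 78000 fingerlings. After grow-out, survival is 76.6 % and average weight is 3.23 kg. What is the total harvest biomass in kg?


Survivors = 78000 * 76.6/100 = 59748 fish
Harvest biomass = survivors * W_f = 59748 * 3.23 = 192986.04 kg

192986.04 kg


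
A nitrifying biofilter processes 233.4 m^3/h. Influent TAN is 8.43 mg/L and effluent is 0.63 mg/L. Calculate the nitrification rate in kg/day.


Concentration drop: TAN_in - TAN_out = 8.43 - 0.63 = 7.8 mg/L
Hourly TAN removed = Q * dTAN = 233.4 m^3/h * 7.8 mg/L = 1820.52 g/h  (m^3/h * mg/L = g/h)
Daily TAN removed = 1820.52 * 24 = 43692.48 g/day
Convert to kg/day: 43692.48 / 1000 = 43.69248 kg/day

43.69248 kg/day


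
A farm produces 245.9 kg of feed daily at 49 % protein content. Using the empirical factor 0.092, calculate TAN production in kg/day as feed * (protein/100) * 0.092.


Protein in feed = 245.9 * 49/100 = 120.491 kg/day
TAN = protein * 0.092 = 120.491 * 0.092 = 11.085172 kg/day

11.085172 kg/day


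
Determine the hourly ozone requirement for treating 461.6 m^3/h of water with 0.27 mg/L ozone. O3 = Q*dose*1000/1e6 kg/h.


O3 demand (mg/h) = Q * dose * 1000 = 461.6 * 0.27 * 1000 = 124632 mg/h
Convert mg to kg: 124632 / 1e6 = 0.124632 kg/h

0.124632 kg/h


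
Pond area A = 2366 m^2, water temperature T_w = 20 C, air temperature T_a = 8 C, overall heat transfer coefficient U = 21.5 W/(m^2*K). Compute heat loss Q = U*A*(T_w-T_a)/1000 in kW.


Temperature difference dT = 20 - 8 = 12 K
Heat loss (W) = U * A * dT = 21.5 * 2366 * 12 = 610428 W
Convert to kW: 610428 / 1000 = 610.428 kW

610.428 kW


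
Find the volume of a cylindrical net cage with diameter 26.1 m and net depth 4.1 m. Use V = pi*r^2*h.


r = d/2 = 26.1/2 = 13.05 m
Base area = pi*r^2 = pi*13.05^2 = 535.02108 m^2
Volume = 535.02108 * 4.1 = 2193.59 m^3

2193.59 m^3


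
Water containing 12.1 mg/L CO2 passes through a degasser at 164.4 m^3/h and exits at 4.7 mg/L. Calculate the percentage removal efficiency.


CO2_out / CO2_in = 4.7 / 12.1 = 0.38842975
Fraction remaining = 0.38842975
efficiency = (1 - 0.38842975) * 100 = 61.157 %

61.157 %


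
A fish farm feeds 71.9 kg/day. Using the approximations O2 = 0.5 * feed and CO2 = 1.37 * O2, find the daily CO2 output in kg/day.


O2 = 71.9 * 0.5 = 35.95
CO2 = 35.95 * 1.37 = 49.2515

49.2515 kg/day


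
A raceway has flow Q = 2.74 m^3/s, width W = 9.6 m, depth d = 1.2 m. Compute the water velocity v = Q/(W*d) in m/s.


Cross-sectional area = W * d = 9.6 * 1.2 = 11.52 m^2
Velocity = Q / A = 2.74 / 11.52 = 0.237847 m/s

0.237847 m/s


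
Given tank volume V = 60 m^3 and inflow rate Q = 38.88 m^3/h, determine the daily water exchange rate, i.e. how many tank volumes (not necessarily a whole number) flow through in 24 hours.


Daily flow volume = 38.88 m^3/h * 24 h = 933.12 m^3/day
Exchanges = daily flow / tank volume = 933.12 / 60 = 15.552 exchanges/day

15.552 exchanges/day


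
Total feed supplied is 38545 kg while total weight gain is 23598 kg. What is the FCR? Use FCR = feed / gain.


FCR = feed consumed / weight gained
FCR = 38545 kg / 23598 kg = 1.6334

1.6334


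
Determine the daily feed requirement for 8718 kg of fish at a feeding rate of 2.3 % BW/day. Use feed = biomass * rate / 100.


Feeding rate fraction = 2.3% / 100 = 0.023
Daily feed = 8718 kg * 0.023 = 200.514 kg/day

200.514 kg/day


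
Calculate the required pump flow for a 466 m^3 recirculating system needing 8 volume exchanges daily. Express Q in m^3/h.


Daily recirculation volume = 466 m^3 * 8 = 3728 m^3/day
Flow rate Q = daily volume / 24 h = 3728 / 24 = 155.333 m^3/h

155.333 m^3/h


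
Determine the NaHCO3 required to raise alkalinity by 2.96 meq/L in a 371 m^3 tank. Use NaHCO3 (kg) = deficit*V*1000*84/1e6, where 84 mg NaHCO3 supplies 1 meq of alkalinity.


Tank volume in L = 371 m^3 * 1000 = 371000 L
Total meq required = 2.96 meq/L * 371000 L = 1098160 meq
NaHCO3 mass = 1098160 meq * 84 mg/meq / 1e6 = 92.2454 kg

92.2454 kg


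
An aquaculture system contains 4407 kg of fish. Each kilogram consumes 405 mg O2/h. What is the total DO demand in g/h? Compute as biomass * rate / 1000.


Total O2 consumption (mg/h) = 4407 kg * 405 mg/(kg*h) = 1784835 mg/h
Convert to g/h: 1784835 / 1000 = 1784.835 g/h

1784.835 g/h


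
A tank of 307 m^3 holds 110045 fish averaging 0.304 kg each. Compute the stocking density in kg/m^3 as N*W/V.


Total biomass = 110045 fish * 0.304 kg = 33453.68 kg
Density = total biomass / volume = 33453.68 / 307 = 108.97 kg/m^3

108.97 kg/m^3


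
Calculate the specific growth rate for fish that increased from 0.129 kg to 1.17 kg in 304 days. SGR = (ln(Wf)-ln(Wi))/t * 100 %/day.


ln(W_f) = ln(1.17) = 0.15700375
ln(W_i) = ln(0.129) = -2.0479429
ln(W_f) - ln(W_i) = 0.15700375 - -2.0479429 = 2.2049466
SGR = 2.2049466 / 304 * 100 = 0.725311 %/day

0.725311 %/day


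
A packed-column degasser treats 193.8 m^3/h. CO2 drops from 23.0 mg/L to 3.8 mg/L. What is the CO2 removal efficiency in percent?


CO2_out / CO2_in = 3.8 / 23.0 = 0.16521739
Fraction remaining = 0.16521739
efficiency = (1 - 0.16521739) * 100 = 83.4783 %

83.4783 %


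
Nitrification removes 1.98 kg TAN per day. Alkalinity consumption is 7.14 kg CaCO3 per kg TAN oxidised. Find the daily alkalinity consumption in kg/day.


Alkalinity factor: 7.14 kg CaCO3 consumed per kg TAN nitrified
alk = 1.98 kg TAN * 7.14 = 14.1372 kg CaCO3/day

14.1372 kg CaCO3/day


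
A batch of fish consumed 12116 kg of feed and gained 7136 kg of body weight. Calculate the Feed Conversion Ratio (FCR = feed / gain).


FCR = feed consumed / weight gained
FCR = 12116 kg / 7136 kg = 1.69787

1.69787


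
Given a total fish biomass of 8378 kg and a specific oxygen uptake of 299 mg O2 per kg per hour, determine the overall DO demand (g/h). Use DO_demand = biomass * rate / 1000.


Total O2 consumption (mg/h) = 8378 kg * 299 mg/(kg*h) = 2505022 mg/h
Convert to g/h: 2505022 / 1000 = 2505.022 g/h

2505.022 g/h


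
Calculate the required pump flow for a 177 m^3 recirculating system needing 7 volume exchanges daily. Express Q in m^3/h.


Daily recirculation volume = 177 m^3 * 7 = 1239 m^3/day
Flow rate Q = daily volume / 24 h = 1239 / 24 = 51.625 m^3/h

51.625 m^3/h


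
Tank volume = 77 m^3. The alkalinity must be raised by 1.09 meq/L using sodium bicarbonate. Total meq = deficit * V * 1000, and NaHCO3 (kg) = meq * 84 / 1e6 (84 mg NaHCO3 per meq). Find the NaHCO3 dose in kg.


Tank volume in L = 77 m^3 * 1000 = 77000 L
Total meq required = 1.09 meq/L * 77000 L = 83930 meq
NaHCO3 mass = 83930 meq * 84 mg/meq / 1e6 = 7.05012 kg

7.05012 kg


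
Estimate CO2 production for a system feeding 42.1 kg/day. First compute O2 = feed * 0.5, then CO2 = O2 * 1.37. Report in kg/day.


O2 = 42.1 * 0.5 = 21.05
CO2 = 21.05 * 1.37 = 28.8385

28.8385 kg/day


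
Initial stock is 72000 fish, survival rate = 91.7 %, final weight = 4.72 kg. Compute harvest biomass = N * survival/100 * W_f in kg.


Survivors = 72000 * 91.7/100 = 66024 fish
Harvest biomass = survivors * W_f = 66024 * 4.72 = 311633.28 kg

311633.28 kg


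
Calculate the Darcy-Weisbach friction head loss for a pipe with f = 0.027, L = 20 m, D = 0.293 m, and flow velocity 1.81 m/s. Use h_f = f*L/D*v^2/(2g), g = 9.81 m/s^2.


v^2 = 1.81^2 = 3.2761 m^2/s^2
L/D = 20/0.293 = 68.259386
h_f = f*(L/D)*v^2/(2g) = 0.027 * 68.259386 * 3.2761 / 19.62 = 0.30774 m

0.30774 m


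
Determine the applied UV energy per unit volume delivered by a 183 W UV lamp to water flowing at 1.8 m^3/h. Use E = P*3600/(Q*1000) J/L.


Energy delivered per hour = 183 W * 3600 s = 658800 J/h
Volume treated per hour = 1.8 m^3/h * 1000 = 1800 L/h
dose = 658800 / 1800 = 366 J/L

366 J/L


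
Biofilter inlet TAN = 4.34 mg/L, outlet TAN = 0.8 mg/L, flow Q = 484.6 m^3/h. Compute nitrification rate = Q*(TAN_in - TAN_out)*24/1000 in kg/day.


Concentration drop: TAN_in - TAN_out = 4.34 - 0.8 = 3.54 mg/L
Hourly TAN removed = Q * dTAN = 484.6 m^3/h * 3.54 mg/L = 1715.484 g/h  (m^3/h * mg/L = g/h)
Daily TAN removed = 1715.484 * 24 = 41171.616 g/day
Convert to kg/day: 41171.616 / 1000 = 41.171616 kg/day

41.171616 kg/day


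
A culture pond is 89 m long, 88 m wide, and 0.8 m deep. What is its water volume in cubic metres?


Base area = L * W = 89 * 88 = 7832 m^2
Volume = area * depth = 7832 * 0.8 = 6265.6 m^3

6265.6 m^3


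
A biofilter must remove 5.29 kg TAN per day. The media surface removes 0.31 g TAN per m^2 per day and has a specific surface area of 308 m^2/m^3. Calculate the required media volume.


A = 5.29*1000 / 0.31 = 17064.516 m^2
V = 17064.516 / 308 = 55.4043

55.4043 m^3


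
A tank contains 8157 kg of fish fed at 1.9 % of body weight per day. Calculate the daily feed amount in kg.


Feeding rate fraction = 1.9% / 100 = 0.019
Daily feed = 8157 kg * 0.019 = 154.983 kg/day

154.983 kg/day


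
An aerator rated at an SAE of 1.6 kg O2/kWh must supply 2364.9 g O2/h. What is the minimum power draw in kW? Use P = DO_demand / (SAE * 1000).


SAE in g O2/kWh = 1.6 * 1000 = 1600 g/kWh
P = DO_demand / SAE_g = 2364.9 / 1600 = 1.47806 kW

1.47806 kW


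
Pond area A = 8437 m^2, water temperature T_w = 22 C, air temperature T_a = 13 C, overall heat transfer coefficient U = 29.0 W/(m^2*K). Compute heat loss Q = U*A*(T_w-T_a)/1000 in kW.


Temperature difference dT = 22 - 13 = 9 K
Heat loss (W) = U * A * dT = 29.0 * 8437 * 9 = 2202057 W
Convert to kW: 2202057 / 1000 = 2202.057 kW

2202.057 kW


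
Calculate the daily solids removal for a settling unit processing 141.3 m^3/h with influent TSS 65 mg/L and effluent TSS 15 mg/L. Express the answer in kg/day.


Concentration drop: TSS_in - TSS_out = 65 - 15 = 50 mg/L
Hourly solids removed = Q * dTSS = 141.3 m^3/h * 50 mg/L = 7065 g/h  (m^3/h * mg/L = g/h)
Daily solids removed = 7065 * 24 = 169560 g/day
Convert g to kg: 169560 / 1000 = 169.56 kg/day

169.56 kg/day


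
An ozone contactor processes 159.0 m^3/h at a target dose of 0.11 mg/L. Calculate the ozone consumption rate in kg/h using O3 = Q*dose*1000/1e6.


O3 demand (mg/h) = Q * dose * 1000 = 159.0 * 0.11 * 1000 = 17490 mg/h
Convert mg to kg: 17490 / 1e6 = 0.01749 kg/h

0.01749 kg/h


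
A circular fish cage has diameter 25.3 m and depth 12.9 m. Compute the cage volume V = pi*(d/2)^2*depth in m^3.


r = d/2 = 25.3/2 = 12.65 m
Base area = pi*r^2 = pi*12.65^2 = 502.72551 m^2
Volume = 502.72551 * 12.9 = 6485.16 m^3

6485.16 m^3


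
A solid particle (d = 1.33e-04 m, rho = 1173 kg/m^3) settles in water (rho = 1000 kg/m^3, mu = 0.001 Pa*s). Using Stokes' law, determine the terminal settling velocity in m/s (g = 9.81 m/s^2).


Density difference: rho_p - rho_f = 1173 - 1000 = 173 kg/m^3
d^2 = (1.33e-04)^2 = 1.7689e-08 m^2
Numerator = (rho_p - rho_f) * g * d^2 = 173 * 9.81 * 1.7689e-08 = 3.0020533e-05
Denominator = 18 * mu = 18 * 0.001 = 0.018
v_s = 3.0020533e-05 / 0.018 = 0.00166781 m/s
Check: Re = rho_f * v_s * d / mu = 1000 * 0.00166781 * 1.33e-04 / 0.001 = 0.222 < 1, so Stokes' law applies.

0.00166781 m/s


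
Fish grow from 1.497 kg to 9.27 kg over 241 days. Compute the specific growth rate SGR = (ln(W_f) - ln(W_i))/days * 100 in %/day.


ln(W_f) = ln(9.27) = 2.2267834
ln(W_i) = ln(1.497) = 0.40346311
ln(W_f) - ln(W_i) = 2.2267834 - 0.40346311 = 1.8233203
SGR = 1.8233203 / 241 * 100 = 0.756564 %/day

0.756564 %/day


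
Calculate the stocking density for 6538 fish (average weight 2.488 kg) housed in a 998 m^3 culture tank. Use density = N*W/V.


Total biomass = 6538 fish * 2.488 kg = 16266.544 kg
Density = total biomass / volume = 16266.544 / 998 = 16.2991 kg/m^3

16.2991 kg/m^3


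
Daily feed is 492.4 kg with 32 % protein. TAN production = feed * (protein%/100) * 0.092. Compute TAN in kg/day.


Protein in feed = 492.4 * 32/100 = 157.568 kg/day
TAN = protein * 0.092 = 157.568 * 0.092 = 14.496256 kg/day

14.496256 kg/day


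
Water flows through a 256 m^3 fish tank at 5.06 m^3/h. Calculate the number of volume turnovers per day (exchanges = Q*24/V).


Daily flow volume = 5.06 m^3/h * 24 h = 121.44 m^3/day
Exchanges = daily flow / tank volume = 121.44 / 256 = 0.474375 exchanges/day

0.474375 exchanges/day


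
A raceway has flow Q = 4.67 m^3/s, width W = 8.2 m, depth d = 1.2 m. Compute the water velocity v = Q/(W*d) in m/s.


Cross-sectional area = W * d = 8.2 * 1.2 = 9.84 m^2
Velocity = Q / A = 4.67 / 9.84 = 0.474593 m/s

0.474593 m/s


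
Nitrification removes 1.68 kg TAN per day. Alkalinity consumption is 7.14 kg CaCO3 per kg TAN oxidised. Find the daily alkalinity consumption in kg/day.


Alkalinity factor: 7.14 kg CaCO3 consumed per kg TAN nitrified
alk = 1.68 kg TAN * 7.14 = 11.9952 kg CaCO3/day

11.9952 kg CaCO3/day


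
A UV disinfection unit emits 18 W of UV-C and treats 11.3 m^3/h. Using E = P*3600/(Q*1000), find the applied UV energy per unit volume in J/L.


Energy delivered per hour = 18 W * 3600 s = 64800 J/h
Volume treated per hour = 11.3 m^3/h * 1000 = 11300 L/h
dose = 64800 / 11300 = 5.73451 J/L

5.73451 J/L


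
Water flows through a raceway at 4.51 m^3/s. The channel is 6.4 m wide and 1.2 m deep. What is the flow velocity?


Cross-sectional area = W * d = 6.4 * 1.2 = 7.68 m^2
Velocity = Q / A = 4.51 / 7.68 = 0.58724 m/s

0.58724 m/s


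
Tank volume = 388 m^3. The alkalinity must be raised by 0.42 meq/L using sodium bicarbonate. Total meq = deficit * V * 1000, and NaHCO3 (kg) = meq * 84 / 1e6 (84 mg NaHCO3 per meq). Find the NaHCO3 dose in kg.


Tank volume in L = 388 m^3 * 1000 = 388000 L
Total meq required = 0.42 meq/L * 388000 L = 162960 meq
NaHCO3 mass = 162960 meq * 84 mg/meq / 1e6 = 13.6886 kg

13.6886 kg


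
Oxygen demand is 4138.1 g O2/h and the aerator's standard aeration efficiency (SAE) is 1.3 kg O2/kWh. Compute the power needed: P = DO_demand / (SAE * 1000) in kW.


SAE in g O2/kWh = 1.3 * 1000 = 1300 g/kWh
P = DO_demand / SAE_g = 4138.1 / 1300 = 3.18315 kW

3.18315 kW


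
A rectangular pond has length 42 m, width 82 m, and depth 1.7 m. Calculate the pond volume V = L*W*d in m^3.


Base area = L * W = 42 * 82 = 3444 m^2
Volume = area * depth = 3444 * 1.7 = 5854.8 m^3

5854.8 m^3


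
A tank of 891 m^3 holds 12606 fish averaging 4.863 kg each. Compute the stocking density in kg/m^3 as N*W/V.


Total biomass = 12606 fish * 4.863 kg = 61302.978 kg
Density = total biomass / volume = 61302.978 / 891 = 68.8024 kg/m^3

68.8024 kg/m^3


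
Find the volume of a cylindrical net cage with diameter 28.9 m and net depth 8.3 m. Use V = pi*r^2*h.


r = d/2 = 28.9/2 = 14.45 m
Base area = pi*r^2 = pi*14.45^2 = 655.9724 m^2
Volume = 655.9724 * 8.3 = 5444.57 m^3

5444.57 m^3


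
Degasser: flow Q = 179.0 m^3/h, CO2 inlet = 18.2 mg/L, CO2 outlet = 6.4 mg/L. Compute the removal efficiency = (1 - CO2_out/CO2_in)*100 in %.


CO2_out / CO2_in = 6.4 / 18.2 = 0.35164835
Fraction remaining = 0.35164835
efficiency = (1 - 0.35164835) * 100 = 64.8352 %

64.8352 %


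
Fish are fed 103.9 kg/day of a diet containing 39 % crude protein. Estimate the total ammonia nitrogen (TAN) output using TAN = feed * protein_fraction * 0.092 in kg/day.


Protein in feed = 103.9 * 39/100 = 40.521 kg/day
TAN = protein * 0.092 = 40.521 * 0.092 = 3.727932 kg/day

3.727932 kg/day


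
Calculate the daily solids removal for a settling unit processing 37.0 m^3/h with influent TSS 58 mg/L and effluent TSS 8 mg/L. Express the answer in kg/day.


Concentration drop: TSS_in - TSS_out = 58 - 8 = 50 mg/L
Hourly solids removed = Q * dTSS = 37.0 m^3/h * 50 mg/L = 1850 g/h  (m^3/h * mg/L = g/h)
Daily solids removed = 1850 * 24 = 44400 g/day
Convert g to kg: 44400 / 1000 = 44.4 kg/day

44.4 kg/day


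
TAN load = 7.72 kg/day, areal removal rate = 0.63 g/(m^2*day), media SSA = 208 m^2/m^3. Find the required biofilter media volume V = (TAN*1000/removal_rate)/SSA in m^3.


A = 7.72*1000 / 0.63 = 12253.968 m^2
V = 12253.968 / 208 = 58.9133

58.9133 m^3


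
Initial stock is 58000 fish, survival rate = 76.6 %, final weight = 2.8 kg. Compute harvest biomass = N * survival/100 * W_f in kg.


Survivors = 58000 * 76.6/100 = 44428 fish
Harvest biomass = survivors * W_f = 44428 * 2.8 = 124398.4 kg

124398.4 kg


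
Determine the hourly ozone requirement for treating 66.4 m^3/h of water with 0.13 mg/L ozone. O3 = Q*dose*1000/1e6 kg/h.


O3 demand (mg/h) = Q * dose * 1000 = 66.4 * 0.13 * 1000 = 8632 mg/h
Convert mg to kg: 8632 / 1e6 = 0.008632 kg/h

0.008632 kg/h


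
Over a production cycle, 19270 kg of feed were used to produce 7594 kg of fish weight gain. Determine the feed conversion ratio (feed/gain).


FCR = feed consumed / weight gained
FCR = 19270 kg / 7594 kg = 2.53753

2.53753


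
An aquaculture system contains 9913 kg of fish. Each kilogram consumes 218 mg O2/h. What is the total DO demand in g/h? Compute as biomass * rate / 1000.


Total O2 consumption (mg/h) = 9913 kg * 218 mg/(kg*h) = 2161034 mg/h
Convert to g/h: 2161034 / 1000 = 2161.034 g/h

2161.034 g/h


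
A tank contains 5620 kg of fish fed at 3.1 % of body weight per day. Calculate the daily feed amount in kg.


Feeding rate fraction = 3.1% / 100 = 0.031
Daily feed = 5620 kg * 0.031 = 174.22 kg/day

174.22 kg/day


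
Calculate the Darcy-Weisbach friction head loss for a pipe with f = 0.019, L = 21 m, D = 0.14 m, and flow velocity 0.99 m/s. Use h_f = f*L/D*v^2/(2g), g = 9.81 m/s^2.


v^2 = 0.99^2 = 0.9801 m^2/s^2
L/D = 21/0.14 = 150
h_f = f*(L/D)*v^2/(2g) = 0.019 * 150 * 0.9801 / 19.62 = 0.142369 m

0.142369 m


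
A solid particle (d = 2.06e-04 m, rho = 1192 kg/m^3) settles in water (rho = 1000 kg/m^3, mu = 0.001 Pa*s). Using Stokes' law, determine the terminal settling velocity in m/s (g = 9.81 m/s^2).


Density difference: rho_p - rho_f = 1192 - 1000 = 192 kg/m^3
d^2 = (2.06e-04)^2 = 4.2436e-08 m^2
Numerator = (rho_p - rho_f) * g * d^2 = 192 * 9.81 * 4.2436e-08 = 7.9929055e-05
Denominator = 18 * mu = 18 * 0.001 = 0.018
v_s = 7.9929055e-05 / 0.018 = 0.0044405 m/s
Check: Re = rho_f * v_s * d / mu = 1000 * 0.0044405 * 2.06e-04 / 0.001 = 0.915 < 1, so Stokes' law applies.

0.0044405 m/s


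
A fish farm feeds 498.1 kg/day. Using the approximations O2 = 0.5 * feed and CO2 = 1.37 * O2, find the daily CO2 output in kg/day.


O2 = 498.1 * 0.5 = 249.05
CO2 = 249.05 * 1.37 = 341.1985

341.1985 kg/day


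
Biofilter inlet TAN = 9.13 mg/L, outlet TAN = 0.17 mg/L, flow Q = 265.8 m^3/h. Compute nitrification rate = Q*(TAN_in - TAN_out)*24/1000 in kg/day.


Concentration drop: TAN_in - TAN_out = 9.13 - 0.17 = 8.96 mg/L
Hourly TAN removed = Q * dTAN = 265.8 m^3/h * 8.96 mg/L = 2381.568 g/h  (m^3/h * mg/L = g/h)
Daily TAN removed = 2381.568 * 24 = 57157.632 g/day
Convert to kg/day: 57157.632 / 1000 = 57.157632 kg/day

57.157632 kg/day


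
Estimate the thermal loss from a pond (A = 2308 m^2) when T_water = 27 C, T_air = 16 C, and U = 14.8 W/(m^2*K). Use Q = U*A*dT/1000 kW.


Temperature difference dT = 27 - 16 = 11 K
Heat loss (W) = U * A * dT = 14.8 * 2308 * 11 = 375742.4 W
Convert to kW: 375742.4 / 1000 = 375.7424 kW

375.7424 kW


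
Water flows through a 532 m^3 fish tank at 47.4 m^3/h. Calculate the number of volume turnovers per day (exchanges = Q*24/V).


Daily flow volume = 47.4 m^3/h * 24 h = 1137.6 m^3/day
Exchanges = daily flow / tank volume = 1137.6 / 532 = 2.13835 exchanges/day

2.13835 exchanges/day


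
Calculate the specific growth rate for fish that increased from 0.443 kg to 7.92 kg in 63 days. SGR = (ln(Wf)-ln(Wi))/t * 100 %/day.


ln(W_f) = ln(7.92) = 2.0693912
ln(W_i) = ln(0.443) = -0.81418551
ln(W_f) - ln(W_i) = 2.0693912 - -0.81418551 = 2.8835767
SGR = 2.8835767 / 63 * 100 = 4.57711 %/day

4.57711 %/day


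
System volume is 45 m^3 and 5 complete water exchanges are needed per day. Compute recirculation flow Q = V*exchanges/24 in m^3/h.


Daily recirculation volume = 45 m^3 * 5 = 225 m^3/day
Flow rate Q = daily volume / 24 h = 225 / 24 = 9.375 m^3/h

9.375 m^3/h


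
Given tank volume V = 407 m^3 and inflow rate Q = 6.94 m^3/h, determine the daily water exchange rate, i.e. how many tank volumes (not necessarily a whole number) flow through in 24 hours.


Daily flow volume = 6.94 m^3/h * 24 h = 166.56 m^3/day
Exchanges = daily flow / tank volume = 166.56 / 407 = 0.409238 exchanges/day

0.409238 exchanges/day


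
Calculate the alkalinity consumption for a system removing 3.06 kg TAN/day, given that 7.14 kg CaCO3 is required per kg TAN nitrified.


Alkalinity factor: 7.14 kg CaCO3 consumed per kg TAN nitrified
alk = 3.06 kg TAN * 7.14 = 21.8484 kg CaCO3/day

21.8484 kg CaCO3/day


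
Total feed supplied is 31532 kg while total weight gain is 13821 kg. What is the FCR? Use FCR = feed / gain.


FCR = feed consumed / weight gained
FCR = 31532 kg / 13821 kg = 2.28146

2.28146


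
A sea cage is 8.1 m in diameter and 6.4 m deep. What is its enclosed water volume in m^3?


r = d/2 = 8.1/2 = 4.05 m
Base area = pi*r^2 = pi*4.05^2 = 51.529974 m^2
Volume = 51.529974 * 6.4 = 329.792 m^3

329.792 m^3
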